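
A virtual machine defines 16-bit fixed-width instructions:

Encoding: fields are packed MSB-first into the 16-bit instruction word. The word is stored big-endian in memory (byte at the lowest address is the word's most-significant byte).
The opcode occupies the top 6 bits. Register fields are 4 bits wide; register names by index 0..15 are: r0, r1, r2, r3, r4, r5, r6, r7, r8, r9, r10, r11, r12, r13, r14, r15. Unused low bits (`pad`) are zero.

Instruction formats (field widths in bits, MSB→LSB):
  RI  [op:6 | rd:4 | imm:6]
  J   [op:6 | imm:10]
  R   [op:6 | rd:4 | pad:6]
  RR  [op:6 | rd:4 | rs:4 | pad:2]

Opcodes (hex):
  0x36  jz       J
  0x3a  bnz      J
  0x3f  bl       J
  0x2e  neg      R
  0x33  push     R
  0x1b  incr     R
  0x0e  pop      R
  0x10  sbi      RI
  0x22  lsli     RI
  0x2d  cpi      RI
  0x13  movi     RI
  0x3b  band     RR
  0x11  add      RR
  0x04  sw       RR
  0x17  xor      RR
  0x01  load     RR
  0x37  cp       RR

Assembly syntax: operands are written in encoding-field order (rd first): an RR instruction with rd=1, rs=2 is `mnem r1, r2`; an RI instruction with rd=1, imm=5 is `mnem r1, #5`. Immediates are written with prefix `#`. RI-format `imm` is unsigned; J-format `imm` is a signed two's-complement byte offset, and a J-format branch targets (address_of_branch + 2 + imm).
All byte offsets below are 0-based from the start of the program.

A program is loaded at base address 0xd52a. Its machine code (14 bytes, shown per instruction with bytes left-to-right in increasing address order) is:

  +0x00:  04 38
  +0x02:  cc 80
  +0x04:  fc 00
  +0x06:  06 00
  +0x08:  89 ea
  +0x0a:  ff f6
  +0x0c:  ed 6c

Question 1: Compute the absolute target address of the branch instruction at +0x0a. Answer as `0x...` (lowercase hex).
[0a] ff f6 → 0xfff6
  opcode bits[15:10]=0x3f: bl/J
  imm: (w>>0)&0x3ff=0x3f6 (s10→-10) → #-10
  target = base 0xd52a + off 0x0a + 2 + imm -10 = 0xd52c

0xd52c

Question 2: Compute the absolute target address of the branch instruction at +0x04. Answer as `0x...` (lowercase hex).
off 0x04: read fc 00 as big → 0xfc00
  opcode bits[15:10]=0x3f: bl/J
  imm: (w>>0)&0x3ff=0x0 → #0
  target = base 0xd52a + off 0x04 + 2 + imm 0 = 0xd530

0xd530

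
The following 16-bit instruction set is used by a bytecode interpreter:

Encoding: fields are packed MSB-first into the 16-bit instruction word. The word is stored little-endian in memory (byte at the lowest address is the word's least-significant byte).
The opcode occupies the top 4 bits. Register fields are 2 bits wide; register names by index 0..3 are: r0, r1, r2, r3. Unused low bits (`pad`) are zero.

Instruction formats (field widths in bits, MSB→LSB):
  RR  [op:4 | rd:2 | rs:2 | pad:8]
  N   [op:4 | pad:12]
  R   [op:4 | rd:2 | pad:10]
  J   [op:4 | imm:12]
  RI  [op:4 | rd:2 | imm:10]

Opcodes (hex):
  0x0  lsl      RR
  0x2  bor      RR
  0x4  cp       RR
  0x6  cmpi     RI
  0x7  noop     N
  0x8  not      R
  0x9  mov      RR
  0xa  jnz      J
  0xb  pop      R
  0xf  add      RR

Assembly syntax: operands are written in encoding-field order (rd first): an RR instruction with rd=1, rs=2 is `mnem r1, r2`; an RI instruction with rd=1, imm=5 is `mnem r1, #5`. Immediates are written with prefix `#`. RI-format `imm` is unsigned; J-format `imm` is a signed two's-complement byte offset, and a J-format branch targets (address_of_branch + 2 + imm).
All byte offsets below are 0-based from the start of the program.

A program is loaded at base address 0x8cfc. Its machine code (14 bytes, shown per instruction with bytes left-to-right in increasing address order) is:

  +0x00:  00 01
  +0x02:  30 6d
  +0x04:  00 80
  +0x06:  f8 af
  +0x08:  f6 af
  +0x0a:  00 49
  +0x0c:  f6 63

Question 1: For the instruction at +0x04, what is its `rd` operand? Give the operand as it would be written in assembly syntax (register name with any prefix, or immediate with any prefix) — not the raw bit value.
r0

off 0x04: read 00 80 as little → 0x8000
  top 4b → 0x8 → not [R]
  rd@[11:10]=0x0 ⇒ r0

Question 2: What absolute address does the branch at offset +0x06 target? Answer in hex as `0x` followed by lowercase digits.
@+06  little-endian(f8 af) = 0xaff8
  opcode bits[15:12]=0xa: jnz/J
  [11:0] imm=4088 (s12→-8) = #-8
  target = base 0x8cfc + off 0x06 + 2 + imm -8 = 0x8cfc

0x8cfc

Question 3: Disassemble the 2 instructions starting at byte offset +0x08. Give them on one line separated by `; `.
jnz #-10; cp r2, r1

off 0x08: read f6 af as little → 0xaff6
  opcode bits[15:12]=0xa: jnz/J
  imm@[11:0]=0xff6 (s12→-10) ⇒ #-10
off 0x0a: read 00 49 as little → 0x4900
  opcode bits[15:12]=0x4: cp/RR
  rd@[11:10]=0x2 ⇒ r2
  rs@[9:8]=0x1 ⇒ r1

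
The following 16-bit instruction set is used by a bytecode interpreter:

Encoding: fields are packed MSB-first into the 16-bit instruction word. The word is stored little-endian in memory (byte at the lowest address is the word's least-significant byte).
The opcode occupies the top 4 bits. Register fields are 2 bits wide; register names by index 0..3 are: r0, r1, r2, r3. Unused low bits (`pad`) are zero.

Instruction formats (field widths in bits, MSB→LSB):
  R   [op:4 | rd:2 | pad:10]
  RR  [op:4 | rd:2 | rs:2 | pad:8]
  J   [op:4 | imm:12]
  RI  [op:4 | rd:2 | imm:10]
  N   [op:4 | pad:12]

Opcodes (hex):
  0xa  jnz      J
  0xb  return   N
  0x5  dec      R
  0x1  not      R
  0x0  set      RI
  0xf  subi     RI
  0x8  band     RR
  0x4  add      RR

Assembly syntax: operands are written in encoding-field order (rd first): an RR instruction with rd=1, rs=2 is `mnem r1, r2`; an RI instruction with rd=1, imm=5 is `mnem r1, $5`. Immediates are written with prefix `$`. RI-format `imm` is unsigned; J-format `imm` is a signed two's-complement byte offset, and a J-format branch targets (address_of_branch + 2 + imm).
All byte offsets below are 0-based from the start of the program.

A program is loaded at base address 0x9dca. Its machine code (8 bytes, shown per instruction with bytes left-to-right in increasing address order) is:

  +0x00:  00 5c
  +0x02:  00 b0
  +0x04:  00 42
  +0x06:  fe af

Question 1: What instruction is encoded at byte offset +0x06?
off 0x06: read fe af as little → 0xaffe
  top 4b → 0xa → jnz [J]
  imm: (w>>0)&0xfff=0xffe (s12→-2) → $-2

jnz $-2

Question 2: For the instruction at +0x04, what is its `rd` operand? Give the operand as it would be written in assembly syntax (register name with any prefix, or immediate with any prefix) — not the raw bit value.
r0

off 0x04: read 00 42 as little → 0x4200
  opcode bits[15:12]=0x4: add/RR
  rd: (w>>10)&0x3=0x0 → r0
  rs: (w>>8)&0x3=0x2 → r2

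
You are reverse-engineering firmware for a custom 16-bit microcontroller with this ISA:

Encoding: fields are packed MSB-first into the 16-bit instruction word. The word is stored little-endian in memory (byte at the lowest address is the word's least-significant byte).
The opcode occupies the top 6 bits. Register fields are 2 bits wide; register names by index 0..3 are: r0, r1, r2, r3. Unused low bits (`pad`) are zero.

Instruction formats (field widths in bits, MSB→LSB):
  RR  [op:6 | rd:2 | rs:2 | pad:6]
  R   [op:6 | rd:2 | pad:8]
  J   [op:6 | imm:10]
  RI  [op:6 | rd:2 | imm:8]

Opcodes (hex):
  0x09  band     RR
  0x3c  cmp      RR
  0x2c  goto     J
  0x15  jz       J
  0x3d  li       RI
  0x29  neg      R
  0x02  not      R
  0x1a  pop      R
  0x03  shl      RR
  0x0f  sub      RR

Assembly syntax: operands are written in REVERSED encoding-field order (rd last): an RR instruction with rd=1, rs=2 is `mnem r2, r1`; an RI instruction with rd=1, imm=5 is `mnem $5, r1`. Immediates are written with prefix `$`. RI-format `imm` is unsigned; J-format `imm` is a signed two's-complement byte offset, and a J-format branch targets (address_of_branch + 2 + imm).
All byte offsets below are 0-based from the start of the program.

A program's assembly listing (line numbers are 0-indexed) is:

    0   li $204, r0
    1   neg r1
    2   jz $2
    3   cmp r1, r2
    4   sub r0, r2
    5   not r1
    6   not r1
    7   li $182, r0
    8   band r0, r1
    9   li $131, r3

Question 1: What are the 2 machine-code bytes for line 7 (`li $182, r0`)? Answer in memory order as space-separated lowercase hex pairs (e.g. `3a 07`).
7. li fields op=0x3d:6|rd=0:2|imm=182:8 → word f4b6h → b6 f4

b6 f4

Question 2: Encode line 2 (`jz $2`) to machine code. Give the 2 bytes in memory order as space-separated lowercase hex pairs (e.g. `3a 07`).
L2: jz op=0x15:6|imm=2:10 ⇒ 0x5402 ⇒ little 02 54

02 54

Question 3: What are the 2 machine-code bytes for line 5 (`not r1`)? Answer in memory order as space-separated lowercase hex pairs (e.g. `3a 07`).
00 09

line 5 (not): pack op=0x2:6|rd=1:2|pad=0:8 = 0x0900; little→ 00 09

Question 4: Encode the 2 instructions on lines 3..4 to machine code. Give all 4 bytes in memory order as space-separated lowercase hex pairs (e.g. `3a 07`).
3. cmp fields op=0x3c:6|rd=2:2|rs=1:2|pad=0:6 → word f240h → 40 f2
4. sub fields op=0xf:6|rd=2:2|rs=0:2|pad=0:6 → word 3e00h → 00 3e

40 f2 00 3e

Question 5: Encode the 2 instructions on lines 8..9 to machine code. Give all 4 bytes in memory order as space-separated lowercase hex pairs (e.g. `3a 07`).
00 25 83 f7

L8: band op=0x9:6|rd=1:2|rs=0:2|pad=0:6 ⇒ 0x2500 ⇒ little 00 25
L9: li op=0x3d:6|rd=3:2|imm=131:8 ⇒ 0xf783 ⇒ little 83 f7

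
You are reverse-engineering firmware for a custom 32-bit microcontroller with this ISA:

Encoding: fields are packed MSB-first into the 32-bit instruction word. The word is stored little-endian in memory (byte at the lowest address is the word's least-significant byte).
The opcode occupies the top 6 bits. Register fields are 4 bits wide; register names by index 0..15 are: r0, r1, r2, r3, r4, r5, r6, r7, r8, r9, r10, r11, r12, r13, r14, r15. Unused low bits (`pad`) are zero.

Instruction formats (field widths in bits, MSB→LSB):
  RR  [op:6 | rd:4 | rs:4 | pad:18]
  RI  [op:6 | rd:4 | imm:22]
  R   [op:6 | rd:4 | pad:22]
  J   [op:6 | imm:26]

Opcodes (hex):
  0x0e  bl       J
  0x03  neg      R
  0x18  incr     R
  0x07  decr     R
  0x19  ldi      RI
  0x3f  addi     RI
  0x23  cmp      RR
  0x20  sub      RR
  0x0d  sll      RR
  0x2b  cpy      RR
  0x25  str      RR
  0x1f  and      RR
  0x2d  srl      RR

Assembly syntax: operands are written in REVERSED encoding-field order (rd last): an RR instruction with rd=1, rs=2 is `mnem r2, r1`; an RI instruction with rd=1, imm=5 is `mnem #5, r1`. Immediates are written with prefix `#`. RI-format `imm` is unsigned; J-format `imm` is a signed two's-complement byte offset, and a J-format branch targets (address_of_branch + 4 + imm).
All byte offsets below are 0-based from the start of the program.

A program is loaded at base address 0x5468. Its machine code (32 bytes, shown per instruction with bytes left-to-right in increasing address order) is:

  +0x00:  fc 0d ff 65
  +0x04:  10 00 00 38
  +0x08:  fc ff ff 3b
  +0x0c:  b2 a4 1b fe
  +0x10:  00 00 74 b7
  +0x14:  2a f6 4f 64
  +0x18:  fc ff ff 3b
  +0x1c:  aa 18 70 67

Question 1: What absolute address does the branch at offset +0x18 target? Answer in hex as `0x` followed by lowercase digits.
+0x18: fc ff ff 3b ⇒ word 0x3bfffffc (little)
  op=0x3bfffffc>>26=0xe ⇒ bl (J)
  imm: (w>>0)&0x3ffffff=0x3fffffc (s26→-4) → #-4
  target = base 0x5468 + off 0x18 + 4 + imm -4 = 0x5480

0x5480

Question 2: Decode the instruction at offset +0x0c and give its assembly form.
off 0x0c: read b2 a4 1b fe as little → 0xfe1ba4b2
  top 6b → 0x3f → addi [RI]
  rd@[25:22]=0x8 ⇒ r8
  imm@[21:0]=0x1ba4b2 ⇒ #1811634

addi #1811634, r8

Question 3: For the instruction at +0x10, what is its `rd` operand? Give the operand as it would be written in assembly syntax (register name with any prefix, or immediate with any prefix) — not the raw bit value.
[10] 00 00 74 b7 → 0xb7740000
  opcode bits[31:26]=0x2d: srl/RR
  rd: (w>>22)&0xf=0xd → r13
  rs: (w>>18)&0xf=0xd → r13

r13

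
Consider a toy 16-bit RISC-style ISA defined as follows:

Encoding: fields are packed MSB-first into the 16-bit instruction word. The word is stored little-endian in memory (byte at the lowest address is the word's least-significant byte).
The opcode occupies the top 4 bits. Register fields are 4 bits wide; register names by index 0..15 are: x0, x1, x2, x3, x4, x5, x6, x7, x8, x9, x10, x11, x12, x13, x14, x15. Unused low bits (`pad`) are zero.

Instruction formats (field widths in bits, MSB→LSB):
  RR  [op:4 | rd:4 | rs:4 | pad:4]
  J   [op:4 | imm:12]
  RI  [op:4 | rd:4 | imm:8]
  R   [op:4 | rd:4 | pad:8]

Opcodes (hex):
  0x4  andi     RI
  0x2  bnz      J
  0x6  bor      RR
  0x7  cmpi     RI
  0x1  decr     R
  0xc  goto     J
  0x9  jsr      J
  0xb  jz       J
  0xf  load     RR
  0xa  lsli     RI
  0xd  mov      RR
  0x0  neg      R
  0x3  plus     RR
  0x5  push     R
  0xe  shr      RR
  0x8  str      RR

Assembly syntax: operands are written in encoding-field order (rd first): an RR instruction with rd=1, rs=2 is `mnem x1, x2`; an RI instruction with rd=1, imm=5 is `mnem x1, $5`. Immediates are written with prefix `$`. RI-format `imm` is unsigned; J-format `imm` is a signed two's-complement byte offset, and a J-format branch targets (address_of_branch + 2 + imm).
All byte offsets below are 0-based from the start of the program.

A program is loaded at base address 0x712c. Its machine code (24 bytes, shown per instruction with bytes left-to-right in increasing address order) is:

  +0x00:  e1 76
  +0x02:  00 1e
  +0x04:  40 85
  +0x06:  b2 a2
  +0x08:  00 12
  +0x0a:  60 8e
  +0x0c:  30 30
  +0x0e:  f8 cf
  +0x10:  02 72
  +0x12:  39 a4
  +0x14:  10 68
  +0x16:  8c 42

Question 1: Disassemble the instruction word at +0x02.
decr x14

+0x02: 00 1e ⇒ word 0x1e00 (little)
  op=0x1e00>>12=0x1 ⇒ decr (R)
  rd: (w>>8)&0xf=0xe → x14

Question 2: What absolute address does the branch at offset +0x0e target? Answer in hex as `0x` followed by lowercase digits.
0x7134

off 0x0e: read f8 cf as little → 0xcff8
  top 4b → 0xc → goto [J]
  [11:0] imm=4088 (s12→-8) = $-8
  target = base 0x712c + off 0x0e + 2 + imm -8 = 0x7134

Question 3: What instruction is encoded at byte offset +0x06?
+0x06: b2 a2 ⇒ word 0xa2b2 (little)
  opcode bits[15:12]=0xa: lsli/RI
  rd: (w>>8)&0xf=0x2 → x2
  imm: (w>>0)&0xff=0xb2 → $178

lsli x2, $178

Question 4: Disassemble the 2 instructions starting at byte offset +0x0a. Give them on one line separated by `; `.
@+0a  little-endian(60 8e) = 0x8e60
  top 4b → 0x8 → str [RR]
  [11:8] rd=14 = x14
  [7:4] rs=6 = x6
@+0c  little-endian(30 30) = 0x3030
  top 4b → 0x3 → plus [RR]
  [11:8] rd=0 = x0
  [7:4] rs=3 = x3

str x14, x6; plus x0, x3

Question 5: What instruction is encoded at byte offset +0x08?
off 0x08: read 00 12 as little → 0x1200
  opcode bits[15:12]=0x1: decr/R
  [11:8] rd=2 = x2

decr x2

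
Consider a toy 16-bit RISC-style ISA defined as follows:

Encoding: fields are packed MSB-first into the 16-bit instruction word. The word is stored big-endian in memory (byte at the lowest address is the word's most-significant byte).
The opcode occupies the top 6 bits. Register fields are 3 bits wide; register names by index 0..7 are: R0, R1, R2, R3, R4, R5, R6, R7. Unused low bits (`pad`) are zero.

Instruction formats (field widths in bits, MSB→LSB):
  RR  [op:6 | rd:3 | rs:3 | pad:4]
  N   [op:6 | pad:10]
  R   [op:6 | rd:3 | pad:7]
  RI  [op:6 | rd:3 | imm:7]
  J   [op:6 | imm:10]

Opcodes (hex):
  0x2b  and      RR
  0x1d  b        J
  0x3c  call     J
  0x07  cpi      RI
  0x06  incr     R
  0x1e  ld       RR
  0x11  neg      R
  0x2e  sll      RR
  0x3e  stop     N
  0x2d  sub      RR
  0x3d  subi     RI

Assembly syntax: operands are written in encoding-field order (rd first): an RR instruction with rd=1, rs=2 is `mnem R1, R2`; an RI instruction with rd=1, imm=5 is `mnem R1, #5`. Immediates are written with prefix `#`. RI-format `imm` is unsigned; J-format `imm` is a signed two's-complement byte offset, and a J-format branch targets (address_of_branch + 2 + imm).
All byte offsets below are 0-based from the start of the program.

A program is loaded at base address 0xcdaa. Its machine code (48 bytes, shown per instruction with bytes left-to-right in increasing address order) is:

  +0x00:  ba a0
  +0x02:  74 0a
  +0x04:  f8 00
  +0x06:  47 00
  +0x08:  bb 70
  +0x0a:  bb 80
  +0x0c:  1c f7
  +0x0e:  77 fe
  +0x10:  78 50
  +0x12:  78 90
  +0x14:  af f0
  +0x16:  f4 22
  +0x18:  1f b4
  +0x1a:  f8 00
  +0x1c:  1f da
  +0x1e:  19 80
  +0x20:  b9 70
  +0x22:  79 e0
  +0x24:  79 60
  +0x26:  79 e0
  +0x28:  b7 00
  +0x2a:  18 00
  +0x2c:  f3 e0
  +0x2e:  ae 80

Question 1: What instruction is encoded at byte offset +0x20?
@+20  big-endian(b9 70) = 0xb970
  top 6b → 0x2e → sll [RR]
  [9:7] rd=2 = R2
  [6:4] rs=7 = R7

sll R2, R7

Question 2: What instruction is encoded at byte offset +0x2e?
@+2e  big-endian(ae 80) = 0xae80
  opcode bits[15:10]=0x2b: and/RR
  [9:7] rd=5 = R5
  [6:4] rs=0 = R0

and R5, R0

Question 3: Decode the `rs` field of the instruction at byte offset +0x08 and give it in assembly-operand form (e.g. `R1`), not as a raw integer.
R7

@+08  big-endian(bb 70) = 0xbb70
  op=0xbb70>>10=0x2e ⇒ sll (RR)
  rd@[9:7]=0x6 ⇒ R6
  rs@[6:4]=0x7 ⇒ R7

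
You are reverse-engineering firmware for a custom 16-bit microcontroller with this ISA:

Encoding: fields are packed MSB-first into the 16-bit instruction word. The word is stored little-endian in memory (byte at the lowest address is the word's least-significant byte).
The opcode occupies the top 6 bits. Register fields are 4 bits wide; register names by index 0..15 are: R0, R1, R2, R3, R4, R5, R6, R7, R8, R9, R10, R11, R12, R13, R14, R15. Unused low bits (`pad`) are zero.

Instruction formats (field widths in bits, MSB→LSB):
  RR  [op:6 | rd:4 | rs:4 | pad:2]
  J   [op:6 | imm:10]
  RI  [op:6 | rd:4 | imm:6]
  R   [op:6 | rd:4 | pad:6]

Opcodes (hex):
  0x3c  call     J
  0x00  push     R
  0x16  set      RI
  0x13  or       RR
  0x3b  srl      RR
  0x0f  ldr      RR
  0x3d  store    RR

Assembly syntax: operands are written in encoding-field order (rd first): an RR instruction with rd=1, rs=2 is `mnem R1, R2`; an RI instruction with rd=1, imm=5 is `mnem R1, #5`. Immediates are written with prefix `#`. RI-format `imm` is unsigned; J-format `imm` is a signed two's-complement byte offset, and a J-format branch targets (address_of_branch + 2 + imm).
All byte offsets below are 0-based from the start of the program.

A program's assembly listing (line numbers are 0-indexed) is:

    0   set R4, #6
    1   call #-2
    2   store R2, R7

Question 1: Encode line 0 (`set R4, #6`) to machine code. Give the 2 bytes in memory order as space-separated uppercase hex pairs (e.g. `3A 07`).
06 59

0. set fields op=0x16:6|rd=4:4|imm=6:6 → word 5906h → 06 59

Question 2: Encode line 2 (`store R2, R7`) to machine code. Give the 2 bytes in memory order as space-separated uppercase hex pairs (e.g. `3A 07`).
9C F4

2. store fields op=0x3d:6|rd=2:4|rs=7:4|pad=0:2 → word f49ch → 9c f4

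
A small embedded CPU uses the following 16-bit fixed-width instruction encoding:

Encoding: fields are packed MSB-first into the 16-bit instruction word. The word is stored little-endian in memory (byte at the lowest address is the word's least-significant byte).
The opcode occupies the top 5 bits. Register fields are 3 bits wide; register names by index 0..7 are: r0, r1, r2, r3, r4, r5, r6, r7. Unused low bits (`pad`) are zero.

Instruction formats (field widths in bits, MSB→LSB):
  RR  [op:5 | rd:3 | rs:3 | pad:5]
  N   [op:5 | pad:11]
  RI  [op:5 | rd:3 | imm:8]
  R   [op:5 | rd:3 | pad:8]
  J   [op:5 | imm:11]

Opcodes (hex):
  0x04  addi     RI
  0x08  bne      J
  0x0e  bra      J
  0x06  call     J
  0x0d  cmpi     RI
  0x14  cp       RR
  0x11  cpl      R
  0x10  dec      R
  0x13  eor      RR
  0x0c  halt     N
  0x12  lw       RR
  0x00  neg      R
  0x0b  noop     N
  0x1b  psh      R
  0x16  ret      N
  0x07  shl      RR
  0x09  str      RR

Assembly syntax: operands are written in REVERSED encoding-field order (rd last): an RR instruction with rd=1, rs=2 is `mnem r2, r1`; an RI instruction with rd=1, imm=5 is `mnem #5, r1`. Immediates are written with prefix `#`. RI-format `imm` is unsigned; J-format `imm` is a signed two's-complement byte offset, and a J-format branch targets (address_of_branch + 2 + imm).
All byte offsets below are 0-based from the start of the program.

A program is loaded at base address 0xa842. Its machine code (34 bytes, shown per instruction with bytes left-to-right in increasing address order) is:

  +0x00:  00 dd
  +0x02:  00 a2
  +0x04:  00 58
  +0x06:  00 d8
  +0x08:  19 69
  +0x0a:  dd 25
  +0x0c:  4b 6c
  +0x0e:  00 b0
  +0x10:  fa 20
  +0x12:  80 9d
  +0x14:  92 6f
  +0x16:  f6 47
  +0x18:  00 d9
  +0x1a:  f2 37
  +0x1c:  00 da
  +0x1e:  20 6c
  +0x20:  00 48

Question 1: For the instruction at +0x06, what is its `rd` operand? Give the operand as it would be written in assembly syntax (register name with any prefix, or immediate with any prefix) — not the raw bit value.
off 0x06: read 00 d8 as little → 0xd800
  op=0xd800>>11=0x1b ⇒ psh (R)
  [10:8] rd=0 = r0

r0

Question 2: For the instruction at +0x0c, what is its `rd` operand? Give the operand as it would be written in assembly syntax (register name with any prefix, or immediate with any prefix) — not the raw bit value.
[0c] 4b 6c → 0x6c4b
  top 5b → 0xd → cmpi [RI]
  rd@[10:8]=0x4 ⇒ r4
  imm@[7:0]=0x4b ⇒ #75

r4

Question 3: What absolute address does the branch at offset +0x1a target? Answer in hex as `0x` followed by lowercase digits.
+0x1a: f2 37 ⇒ word 0x37f2 (little)
  op=0x37f2>>11=0x6 ⇒ call (J)
  imm@[10:0]=0x7f2 (s11→-14) ⇒ #-14
  target = base 0xa842 + off 0x1a + 2 + imm -14 = 0xa850

0xa850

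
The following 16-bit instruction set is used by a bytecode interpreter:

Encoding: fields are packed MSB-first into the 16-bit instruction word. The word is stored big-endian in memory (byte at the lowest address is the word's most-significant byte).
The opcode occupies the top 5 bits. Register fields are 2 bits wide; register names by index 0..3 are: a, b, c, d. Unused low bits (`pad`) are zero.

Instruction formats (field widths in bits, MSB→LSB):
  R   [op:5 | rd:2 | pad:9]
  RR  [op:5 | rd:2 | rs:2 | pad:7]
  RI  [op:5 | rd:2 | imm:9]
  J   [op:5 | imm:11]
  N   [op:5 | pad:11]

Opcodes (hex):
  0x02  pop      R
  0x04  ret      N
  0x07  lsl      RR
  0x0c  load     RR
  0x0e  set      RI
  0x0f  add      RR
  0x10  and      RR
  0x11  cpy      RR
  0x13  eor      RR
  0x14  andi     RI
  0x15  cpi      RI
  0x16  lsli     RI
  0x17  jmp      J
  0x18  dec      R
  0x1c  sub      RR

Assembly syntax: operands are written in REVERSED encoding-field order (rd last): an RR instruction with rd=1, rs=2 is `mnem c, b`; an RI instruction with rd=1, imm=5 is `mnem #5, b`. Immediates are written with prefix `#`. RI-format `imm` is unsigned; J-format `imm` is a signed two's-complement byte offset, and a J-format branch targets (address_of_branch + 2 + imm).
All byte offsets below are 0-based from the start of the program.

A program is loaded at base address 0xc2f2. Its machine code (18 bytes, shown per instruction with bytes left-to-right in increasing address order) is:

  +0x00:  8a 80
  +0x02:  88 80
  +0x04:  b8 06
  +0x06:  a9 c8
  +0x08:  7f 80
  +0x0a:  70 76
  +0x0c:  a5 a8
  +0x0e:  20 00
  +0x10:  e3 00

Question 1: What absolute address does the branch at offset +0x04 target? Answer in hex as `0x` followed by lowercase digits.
0xc2fe

off 0x04: read b8 06 as big → 0xb806
  opcode bits[15:11]=0x17: jmp/J
  imm: (w>>0)&0x7ff=0x6 → #6
  target = base 0xc2f2 + off 0x04 + 2 + imm 6 = 0xc2fe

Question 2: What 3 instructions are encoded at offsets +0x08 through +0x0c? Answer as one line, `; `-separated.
add d, d; set #118, a; andi #424, c

+0x08: 7f 80 ⇒ word 0x7f80 (big)
  op=0x7f80>>11=0xf ⇒ add (RR)
  rd@[10:9]=0x3 ⇒ d
  rs@[8:7]=0x3 ⇒ d
+0x0a: 70 76 ⇒ word 0x7076 (big)
  op=0x7076>>11=0xe ⇒ set (RI)
  rd@[10:9]=0x0 ⇒ a
  imm@[8:0]=0x76 ⇒ #118
+0x0c: a5 a8 ⇒ word 0xa5a8 (big)
  op=0xa5a8>>11=0x14 ⇒ andi (RI)
  rd@[10:9]=0x2 ⇒ c
  imm@[8:0]=0x1a8 ⇒ #424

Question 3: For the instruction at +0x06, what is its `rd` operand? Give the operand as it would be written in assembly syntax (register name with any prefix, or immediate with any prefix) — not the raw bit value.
+0x06: a9 c8 ⇒ word 0xa9c8 (big)
  opcode bits[15:11]=0x15: cpi/RI
  rd: (w>>9)&0x3=0x0 → a
  imm: (w>>0)&0x1ff=0x1c8 → #456

a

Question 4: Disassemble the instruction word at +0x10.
@+10  big-endian(e3 00) = 0xe300
  top 5b → 0x1c → sub [RR]
  rd: (w>>9)&0x3=0x1 → b
  rs: (w>>7)&0x3=0x2 → c

sub c, b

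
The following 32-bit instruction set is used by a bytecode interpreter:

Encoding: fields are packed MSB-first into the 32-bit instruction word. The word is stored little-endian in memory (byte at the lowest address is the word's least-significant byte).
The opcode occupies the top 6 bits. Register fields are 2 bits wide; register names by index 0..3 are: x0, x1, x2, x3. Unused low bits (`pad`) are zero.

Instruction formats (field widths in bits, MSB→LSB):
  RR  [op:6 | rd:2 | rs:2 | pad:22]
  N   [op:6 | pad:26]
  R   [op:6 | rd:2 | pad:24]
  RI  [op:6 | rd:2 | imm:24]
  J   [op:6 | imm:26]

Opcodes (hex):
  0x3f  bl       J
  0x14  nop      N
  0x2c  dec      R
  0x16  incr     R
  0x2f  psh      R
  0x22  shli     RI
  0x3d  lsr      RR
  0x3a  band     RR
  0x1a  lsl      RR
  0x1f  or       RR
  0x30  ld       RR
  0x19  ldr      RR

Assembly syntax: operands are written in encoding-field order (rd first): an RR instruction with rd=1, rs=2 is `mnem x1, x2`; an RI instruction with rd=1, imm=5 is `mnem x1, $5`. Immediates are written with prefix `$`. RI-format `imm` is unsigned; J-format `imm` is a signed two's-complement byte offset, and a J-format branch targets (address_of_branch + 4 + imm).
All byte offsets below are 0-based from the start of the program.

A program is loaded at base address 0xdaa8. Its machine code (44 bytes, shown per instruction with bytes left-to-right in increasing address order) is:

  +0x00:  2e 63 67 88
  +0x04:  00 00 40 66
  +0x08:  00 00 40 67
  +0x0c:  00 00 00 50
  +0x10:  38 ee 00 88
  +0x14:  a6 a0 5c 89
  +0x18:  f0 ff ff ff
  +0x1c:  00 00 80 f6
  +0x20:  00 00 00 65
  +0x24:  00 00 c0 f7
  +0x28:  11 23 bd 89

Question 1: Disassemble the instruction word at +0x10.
shli x0, $60984

off 0x10: read 38 ee 00 88 as little → 0x8800ee38
  top 6b → 0x22 → shli [RI]
  rd: (w>>24)&0x3=0x0 → x0
  imm: (w>>0)&0xffffff=0xee38 → $60984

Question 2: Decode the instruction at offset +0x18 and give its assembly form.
bl $-16

+0x18: f0 ff ff ff ⇒ word 0xfffffff0 (little)
  top 6b → 0x3f → bl [J]
  imm: (w>>0)&0x3ffffff=0x3fffff0 (s26→-16) → $-16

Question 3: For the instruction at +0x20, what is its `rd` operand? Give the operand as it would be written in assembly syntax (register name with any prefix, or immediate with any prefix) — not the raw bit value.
x1

@+20  little-endian(00 00 00 65) = 0x65000000
  op=0x65000000>>26=0x19 ⇒ ldr (RR)
  [25:24] rd=1 = x1
  [23:22] rs=0 = x0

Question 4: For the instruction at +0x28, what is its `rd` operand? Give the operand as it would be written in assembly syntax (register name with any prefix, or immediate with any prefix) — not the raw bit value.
@+28  little-endian(11 23 bd 89) = 0x89bd2311
  top 6b → 0x22 → shli [RI]
  [25:24] rd=1 = x1
  [23:0] imm=12395281 = $12395281

x1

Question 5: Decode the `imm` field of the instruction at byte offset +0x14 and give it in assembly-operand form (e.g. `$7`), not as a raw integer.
$6070438

+0x14: a6 a0 5c 89 ⇒ word 0x895ca0a6 (little)
  opcode bits[31:26]=0x22: shli/RI
  rd: (w>>24)&0x3=0x1 → x1
  imm: (w>>0)&0xffffff=0x5ca0a6 → $6070438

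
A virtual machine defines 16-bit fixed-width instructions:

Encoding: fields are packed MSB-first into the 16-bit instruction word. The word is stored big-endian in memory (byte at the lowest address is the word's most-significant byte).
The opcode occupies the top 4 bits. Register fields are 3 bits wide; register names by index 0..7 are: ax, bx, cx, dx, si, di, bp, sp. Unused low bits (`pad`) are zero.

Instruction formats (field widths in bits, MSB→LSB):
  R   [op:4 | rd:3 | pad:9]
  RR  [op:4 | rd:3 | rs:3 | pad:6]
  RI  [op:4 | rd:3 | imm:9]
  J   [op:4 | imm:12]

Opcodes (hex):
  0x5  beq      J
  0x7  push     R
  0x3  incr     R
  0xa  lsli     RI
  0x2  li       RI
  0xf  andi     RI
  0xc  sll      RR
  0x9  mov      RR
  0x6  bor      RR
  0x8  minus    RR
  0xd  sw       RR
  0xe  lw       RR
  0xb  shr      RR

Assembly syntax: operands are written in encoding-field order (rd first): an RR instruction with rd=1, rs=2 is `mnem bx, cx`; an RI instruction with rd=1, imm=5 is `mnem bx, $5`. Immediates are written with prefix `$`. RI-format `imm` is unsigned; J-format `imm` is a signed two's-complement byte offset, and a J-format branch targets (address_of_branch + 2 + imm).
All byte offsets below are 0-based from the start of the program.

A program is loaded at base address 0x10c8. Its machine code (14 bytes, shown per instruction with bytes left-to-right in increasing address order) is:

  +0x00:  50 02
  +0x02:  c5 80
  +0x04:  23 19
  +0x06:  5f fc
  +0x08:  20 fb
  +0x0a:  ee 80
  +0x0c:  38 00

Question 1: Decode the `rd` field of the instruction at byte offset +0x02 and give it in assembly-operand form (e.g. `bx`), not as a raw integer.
off 0x02: read c5 80 as big → 0xc580
  op=0xc580>>12=0xc ⇒ sll (RR)
  rd@[11:9]=0x2 ⇒ cx
  rs@[8:6]=0x6 ⇒ bp

cx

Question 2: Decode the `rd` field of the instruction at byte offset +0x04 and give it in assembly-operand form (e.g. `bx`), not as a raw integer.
[04] 23 19 → 0x2319
  opcode bits[15:12]=0x2: li/RI
  rd: (w>>9)&0x7=0x1 → bx
  imm: (w>>0)&0x1ff=0x119 → $281

bx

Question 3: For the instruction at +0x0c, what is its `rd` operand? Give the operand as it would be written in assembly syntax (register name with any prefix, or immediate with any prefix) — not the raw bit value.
off 0x0c: read 38 00 as big → 0x3800
  op=0x3800>>12=0x3 ⇒ incr (R)
  [11:9] rd=4 = si

si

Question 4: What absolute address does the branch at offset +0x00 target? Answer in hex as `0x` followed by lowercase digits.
0x10cc

[00] 50 02 → 0x5002
  top 4b → 0x5 → beq [J]
  imm@[11:0]=0x2 ⇒ $2
  target = base 0x10c8 + off 0x00 + 2 + imm 2 = 0x10cc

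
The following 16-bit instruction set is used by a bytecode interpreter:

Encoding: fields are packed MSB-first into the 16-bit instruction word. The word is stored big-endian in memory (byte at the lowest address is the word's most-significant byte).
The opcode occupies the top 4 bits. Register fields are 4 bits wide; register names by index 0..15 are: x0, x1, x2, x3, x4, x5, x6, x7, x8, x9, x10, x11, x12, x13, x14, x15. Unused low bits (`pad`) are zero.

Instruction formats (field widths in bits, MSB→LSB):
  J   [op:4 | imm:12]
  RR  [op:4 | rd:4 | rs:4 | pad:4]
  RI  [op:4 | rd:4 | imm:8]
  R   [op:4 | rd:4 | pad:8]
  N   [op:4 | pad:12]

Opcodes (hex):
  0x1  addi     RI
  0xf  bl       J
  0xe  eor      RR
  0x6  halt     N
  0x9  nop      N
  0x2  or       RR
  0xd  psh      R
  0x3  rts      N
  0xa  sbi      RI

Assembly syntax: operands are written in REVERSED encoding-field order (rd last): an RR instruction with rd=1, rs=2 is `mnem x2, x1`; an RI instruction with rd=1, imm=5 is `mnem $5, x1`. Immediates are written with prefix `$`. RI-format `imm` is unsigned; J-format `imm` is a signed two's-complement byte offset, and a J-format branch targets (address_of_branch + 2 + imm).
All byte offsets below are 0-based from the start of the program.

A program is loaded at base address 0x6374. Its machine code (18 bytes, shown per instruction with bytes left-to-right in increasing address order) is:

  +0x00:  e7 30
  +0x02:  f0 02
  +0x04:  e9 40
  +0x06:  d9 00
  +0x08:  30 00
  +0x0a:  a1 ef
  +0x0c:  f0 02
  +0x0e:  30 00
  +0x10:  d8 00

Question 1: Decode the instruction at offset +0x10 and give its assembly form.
psh x8

[10] d8 00 → 0xd800
  top 4b → 0xd → psh [R]
  [11:8] rd=8 = x8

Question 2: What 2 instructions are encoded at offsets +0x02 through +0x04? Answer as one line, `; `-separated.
bl $2; eor x4, x9

off 0x02: read f0 02 as big → 0xf002
  top 4b → 0xf → bl [J]
  imm: (w>>0)&0xfff=0x2 → $2
off 0x04: read e9 40 as big → 0xe940
  top 4b → 0xe → eor [RR]
  rd: (w>>8)&0xf=0x9 → x9
  rs: (w>>4)&0xf=0x4 → x4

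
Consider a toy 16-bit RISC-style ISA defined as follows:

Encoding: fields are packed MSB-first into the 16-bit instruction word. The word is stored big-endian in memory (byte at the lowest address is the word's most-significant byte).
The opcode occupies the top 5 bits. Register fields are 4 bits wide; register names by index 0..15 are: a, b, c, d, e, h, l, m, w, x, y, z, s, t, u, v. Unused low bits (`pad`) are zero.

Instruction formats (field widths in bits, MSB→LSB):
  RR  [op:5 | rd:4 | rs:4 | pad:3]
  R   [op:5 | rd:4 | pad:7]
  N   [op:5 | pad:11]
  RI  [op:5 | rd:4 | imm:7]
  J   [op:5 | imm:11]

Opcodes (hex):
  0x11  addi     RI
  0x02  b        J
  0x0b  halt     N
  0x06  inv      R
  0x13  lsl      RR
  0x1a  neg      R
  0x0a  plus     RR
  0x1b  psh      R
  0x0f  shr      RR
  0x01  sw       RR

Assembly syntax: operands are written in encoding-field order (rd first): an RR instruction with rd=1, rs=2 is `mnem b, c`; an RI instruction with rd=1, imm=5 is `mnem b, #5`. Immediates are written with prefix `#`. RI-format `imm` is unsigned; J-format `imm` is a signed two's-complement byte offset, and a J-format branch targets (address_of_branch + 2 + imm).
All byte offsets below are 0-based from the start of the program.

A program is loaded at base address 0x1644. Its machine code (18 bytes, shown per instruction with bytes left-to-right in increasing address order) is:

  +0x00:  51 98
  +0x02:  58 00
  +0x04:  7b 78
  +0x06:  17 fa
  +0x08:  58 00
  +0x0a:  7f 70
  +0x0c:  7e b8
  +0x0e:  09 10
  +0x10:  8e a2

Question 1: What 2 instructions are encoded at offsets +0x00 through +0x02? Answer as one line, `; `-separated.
plus d, d; halt

off 0x00: read 51 98 as big → 0x5198
  opcode bits[15:11]=0xa: plus/RR
  [10:7] rd=3 = d
  [6:3] rs=3 = d
off 0x02: read 58 00 as big → 0x5800
  opcode bits[15:11]=0xb: halt/N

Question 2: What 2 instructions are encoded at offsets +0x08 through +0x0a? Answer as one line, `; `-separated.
halt; shr u, u

[08] 58 00 → 0x5800
  op=0x5800>>11=0xb ⇒ halt (N)
[0a] 7f 70 → 0x7f70
  op=0x7f70>>11=0xf ⇒ shr (RR)
  [10:7] rd=14 = u
  [6:3] rs=14 = u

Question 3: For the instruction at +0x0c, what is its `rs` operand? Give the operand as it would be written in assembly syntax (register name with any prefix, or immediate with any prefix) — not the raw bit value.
[0c] 7e b8 → 0x7eb8
  top 5b → 0xf → shr [RR]
  rd: (w>>7)&0xf=0xd → t
  rs: (w>>3)&0xf=0x7 → m

m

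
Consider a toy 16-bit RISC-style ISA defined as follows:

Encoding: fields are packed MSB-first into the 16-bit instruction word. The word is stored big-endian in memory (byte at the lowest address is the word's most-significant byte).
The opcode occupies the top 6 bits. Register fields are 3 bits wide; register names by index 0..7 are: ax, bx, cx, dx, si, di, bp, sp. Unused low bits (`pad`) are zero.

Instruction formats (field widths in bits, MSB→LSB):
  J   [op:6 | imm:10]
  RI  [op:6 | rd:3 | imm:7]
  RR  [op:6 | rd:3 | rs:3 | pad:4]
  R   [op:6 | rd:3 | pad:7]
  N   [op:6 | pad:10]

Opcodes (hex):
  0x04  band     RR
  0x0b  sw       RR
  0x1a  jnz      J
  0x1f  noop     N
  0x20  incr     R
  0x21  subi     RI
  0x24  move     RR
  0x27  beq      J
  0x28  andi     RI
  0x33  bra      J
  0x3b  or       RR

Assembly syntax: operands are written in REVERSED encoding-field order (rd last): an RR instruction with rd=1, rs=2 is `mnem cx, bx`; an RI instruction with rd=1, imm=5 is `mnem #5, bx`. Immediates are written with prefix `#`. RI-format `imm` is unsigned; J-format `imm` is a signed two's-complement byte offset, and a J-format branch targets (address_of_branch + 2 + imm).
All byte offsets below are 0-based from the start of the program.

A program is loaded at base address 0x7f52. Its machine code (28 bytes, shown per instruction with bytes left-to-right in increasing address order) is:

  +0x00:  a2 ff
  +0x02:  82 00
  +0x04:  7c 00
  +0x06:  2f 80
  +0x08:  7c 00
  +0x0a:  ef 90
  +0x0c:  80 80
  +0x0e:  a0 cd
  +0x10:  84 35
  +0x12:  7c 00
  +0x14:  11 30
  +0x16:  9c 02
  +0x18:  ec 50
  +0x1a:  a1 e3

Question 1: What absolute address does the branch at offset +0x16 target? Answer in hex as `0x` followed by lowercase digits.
0x7f6c

+0x16: 9c 02 ⇒ word 0x9c02 (big)
  op=0x9c02>>10=0x27 ⇒ beq (J)
  imm: (w>>0)&0x3ff=0x2 → #2
  target = base 0x7f52 + off 0x16 + 2 + imm 2 = 0x7f6c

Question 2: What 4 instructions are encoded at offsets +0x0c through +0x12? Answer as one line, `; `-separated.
off 0x0c: read 80 80 as big → 0x8080
  top 6b → 0x20 → incr [R]
  rd: (w>>7)&0x7=0x1 → bx
off 0x0e: read a0 cd as big → 0xa0cd
  top 6b → 0x28 → andi [RI]
  rd: (w>>7)&0x7=0x1 → bx
  imm: (w>>0)&0x7f=0x4d → #77
off 0x10: read 84 35 as big → 0x8435
  top 6b → 0x21 → subi [RI]
  rd: (w>>7)&0x7=0x0 → ax
  imm: (w>>0)&0x7f=0x35 → #53
off 0x12: read 7c 00 as big → 0x7c00
  top 6b → 0x1f → noop [N]

incr bx; andi #77, bx; subi #53, ax; noop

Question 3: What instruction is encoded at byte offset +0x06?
sw ax, sp

[06] 2f 80 → 0x2f80
  op=0x2f80>>10=0xb ⇒ sw (RR)
  rd: (w>>7)&0x7=0x7 → sp
  rs: (w>>4)&0x7=0x0 → ax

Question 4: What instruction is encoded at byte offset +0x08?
noop

[08] 7c 00 → 0x7c00
  opcode bits[15:10]=0x1f: noop/N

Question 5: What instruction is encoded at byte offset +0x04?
noop

@+04  big-endian(7c 00) = 0x7c00
  opcode bits[15:10]=0x1f: noop/N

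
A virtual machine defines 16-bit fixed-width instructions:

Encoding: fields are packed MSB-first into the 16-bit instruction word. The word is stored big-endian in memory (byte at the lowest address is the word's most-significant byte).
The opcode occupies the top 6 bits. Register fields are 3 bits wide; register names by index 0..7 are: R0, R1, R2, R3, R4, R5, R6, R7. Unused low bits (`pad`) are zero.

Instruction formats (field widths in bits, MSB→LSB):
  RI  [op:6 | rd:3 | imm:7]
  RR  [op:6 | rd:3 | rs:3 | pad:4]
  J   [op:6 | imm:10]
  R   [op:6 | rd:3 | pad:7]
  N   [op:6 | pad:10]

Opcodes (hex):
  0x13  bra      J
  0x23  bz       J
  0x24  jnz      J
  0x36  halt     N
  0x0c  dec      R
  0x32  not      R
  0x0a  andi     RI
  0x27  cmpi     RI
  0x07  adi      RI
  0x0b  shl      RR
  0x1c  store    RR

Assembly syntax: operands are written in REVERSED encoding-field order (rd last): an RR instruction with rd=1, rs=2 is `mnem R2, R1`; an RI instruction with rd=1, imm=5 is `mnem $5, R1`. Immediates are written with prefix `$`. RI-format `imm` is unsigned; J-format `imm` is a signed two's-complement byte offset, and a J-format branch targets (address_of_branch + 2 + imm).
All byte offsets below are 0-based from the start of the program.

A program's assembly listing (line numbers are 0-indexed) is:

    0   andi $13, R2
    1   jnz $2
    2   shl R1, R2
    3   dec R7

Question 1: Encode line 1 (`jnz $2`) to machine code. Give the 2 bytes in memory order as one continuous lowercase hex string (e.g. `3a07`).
line 1 (jnz): pack op=0x24:6|imm=2:10 = 0x9002; big→ 90 02

9002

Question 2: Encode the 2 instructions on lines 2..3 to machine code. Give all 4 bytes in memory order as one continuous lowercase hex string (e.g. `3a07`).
2d103380

line 2 (shl): pack op=0xb:6|rd=2:3|rs=1:3|pad=0:4 = 0x2d10; big→ 2d 10
line 3 (dec): pack op=0xc:6|rd=7:3|pad=0:7 = 0x3380; big→ 33 80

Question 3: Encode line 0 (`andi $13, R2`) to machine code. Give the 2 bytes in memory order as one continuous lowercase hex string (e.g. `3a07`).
line 0 (andi): pack op=0xa:6|rd=2:3|imm=13:7 = 0x290d; big→ 29 0d

290d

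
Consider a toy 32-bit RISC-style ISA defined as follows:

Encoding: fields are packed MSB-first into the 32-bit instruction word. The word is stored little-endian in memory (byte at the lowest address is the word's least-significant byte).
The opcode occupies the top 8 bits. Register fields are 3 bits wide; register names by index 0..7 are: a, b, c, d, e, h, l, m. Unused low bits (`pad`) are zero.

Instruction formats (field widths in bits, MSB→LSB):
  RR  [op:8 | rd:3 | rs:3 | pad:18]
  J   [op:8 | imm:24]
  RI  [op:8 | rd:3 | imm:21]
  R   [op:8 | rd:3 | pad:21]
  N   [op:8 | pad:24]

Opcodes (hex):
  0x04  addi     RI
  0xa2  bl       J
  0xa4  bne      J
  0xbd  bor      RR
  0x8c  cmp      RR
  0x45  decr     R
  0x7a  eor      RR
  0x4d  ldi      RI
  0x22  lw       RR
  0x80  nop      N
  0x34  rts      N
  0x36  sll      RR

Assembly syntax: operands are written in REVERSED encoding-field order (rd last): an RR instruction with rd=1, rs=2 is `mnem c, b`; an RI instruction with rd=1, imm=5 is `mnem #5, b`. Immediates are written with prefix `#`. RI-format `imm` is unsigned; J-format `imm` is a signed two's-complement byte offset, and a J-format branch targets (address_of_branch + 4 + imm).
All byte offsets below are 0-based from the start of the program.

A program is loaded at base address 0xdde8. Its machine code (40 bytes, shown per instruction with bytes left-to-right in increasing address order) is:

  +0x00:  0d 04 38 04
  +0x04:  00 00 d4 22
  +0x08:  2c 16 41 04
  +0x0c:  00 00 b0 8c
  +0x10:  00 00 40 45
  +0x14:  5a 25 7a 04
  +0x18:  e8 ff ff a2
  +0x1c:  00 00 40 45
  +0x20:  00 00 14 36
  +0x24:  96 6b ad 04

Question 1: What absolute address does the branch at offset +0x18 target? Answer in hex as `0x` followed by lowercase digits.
off 0x18: read e8 ff ff a2 as little → 0xa2ffffe8
  top 8b → 0xa2 → bl [J]
  imm@[23:0]=0xffffe8 (s24→-24) ⇒ #-24
  target = base 0xdde8 + off 0x18 + 4 + imm -24 = 0xddec

0xddec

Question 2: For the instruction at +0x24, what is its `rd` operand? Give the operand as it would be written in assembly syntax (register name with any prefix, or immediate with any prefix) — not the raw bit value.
h

[24] 96 6b ad 04 → 0x04ad6b96
  opcode bits[31:24]=0x4: addi/RI
  rd@[23:21]=0x5 ⇒ h
  imm@[20:0]=0xd6b96 ⇒ #879510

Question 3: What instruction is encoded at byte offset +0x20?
@+20  little-endian(00 00 14 36) = 0x36140000
  op=0x36140000>>24=0x36 ⇒ sll (RR)
  rd@[23:21]=0x0 ⇒ a
  rs@[20:18]=0x5 ⇒ h

sll h, a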